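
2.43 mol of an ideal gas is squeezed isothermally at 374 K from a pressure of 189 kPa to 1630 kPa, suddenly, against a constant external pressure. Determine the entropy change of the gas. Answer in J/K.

ΔS_gas = -43.5 J/K

Entropy is a state function, so ΔS_gas depends only on the end states.
For an isothermal ideal gas ΔS_gas = nR ln(P₁/P₂) = 2.43 × 8.314 × ln(189/1630) = -43.5 J/K.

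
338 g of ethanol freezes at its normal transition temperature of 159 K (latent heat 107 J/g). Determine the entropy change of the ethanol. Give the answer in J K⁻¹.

Heat released by the substance: Q = −mL = −338 × 107 = −36166 J.
At constant T, ΔS = Q_rev/T = −36166 / 159 = -227 J/K.

ΔS = -227 J/K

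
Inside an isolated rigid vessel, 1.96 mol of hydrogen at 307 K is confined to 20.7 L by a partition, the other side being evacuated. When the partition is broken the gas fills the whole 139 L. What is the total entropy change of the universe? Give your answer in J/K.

For an ideal gas in free expansion Q = 0 and W = 0, so T is unchanged.
Entropy is a state function; using a reversible isothermal path, ΔS_gas = nR ln(V₂/V₁) = 1.96 × 8.314 × ln(139/20.7) = 31 J/K.
The insulated surroundings exchange no heat, so ΔS_surr = 0 and ΔS_universe = ΔS_gas.

ΔS_universe = 31 J/K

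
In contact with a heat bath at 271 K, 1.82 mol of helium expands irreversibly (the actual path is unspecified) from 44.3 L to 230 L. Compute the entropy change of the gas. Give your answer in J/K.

ΔS_gas = 24.9 J/K

Entropy is a state function, so ΔS_gas depends only on the end states.
For an isothermal ideal gas ΔS_gas = nR ln(V₂/V₁) = 1.82 × 8.314 × ln(230/44.3) = 24.9 J/K.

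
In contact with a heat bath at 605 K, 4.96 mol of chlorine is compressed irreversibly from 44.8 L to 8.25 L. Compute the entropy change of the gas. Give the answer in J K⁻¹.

Entropy is a state function, so ΔS_gas depends only on the end states.
For an isothermal ideal gas ΔS_gas = nR ln(V₂/V₁) = 4.96 × 8.314 × ln(8.25/44.8) = -69.8 J/K.

ΔS_gas = -69.8 J/K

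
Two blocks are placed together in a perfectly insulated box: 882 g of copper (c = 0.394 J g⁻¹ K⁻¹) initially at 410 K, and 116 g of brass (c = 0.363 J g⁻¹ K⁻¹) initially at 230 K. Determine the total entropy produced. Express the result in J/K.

Energy balance: T_f = (m₁c₁T₁ + m₂c₂T₂)/(m₁c₁ + m₂c₂) = 390.55 K.
ΔS₁ = m₁c₁ ln(T_f/T₁) = 347.508 × ln(390.55/410) = -16.89 J/K.
ΔS₂ = m₂c₂ ln(T_f/T₂) = 42.108 × ln(390.55/230) = 22.29 J/K.
ΔS_total = -16.89 + 22.29 = 5.4 J/K.

ΔS_total = 5.4 J/K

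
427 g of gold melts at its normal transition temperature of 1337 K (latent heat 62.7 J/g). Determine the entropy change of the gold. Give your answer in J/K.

Heat absorbed by the substance: Q = mL = 427 × 62.7 = 26772.9 J.
At constant T, ΔS = Q_rev/T = 26772.9 / 1337 = 20 J/K.

ΔS = 20 J/K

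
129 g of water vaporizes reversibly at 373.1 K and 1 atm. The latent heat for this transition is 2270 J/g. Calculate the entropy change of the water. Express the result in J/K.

Heat absorbed by the substance: Q = mL = 129 × 2270 = 292830 J.
At constant T, ΔS = Q_rev/T = 292830 / 373.1 = 785 J/K.

ΔS = 785 J/K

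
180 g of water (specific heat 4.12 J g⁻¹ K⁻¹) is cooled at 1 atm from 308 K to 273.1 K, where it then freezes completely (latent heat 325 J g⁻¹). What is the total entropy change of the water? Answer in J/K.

Cooling step: ΔS₁ = m c ln(T_tr/T_i) = 180 × 4.12 × ln(273.1/308) = -89.19 J/K.
Phase change: ΔS₂ = −mL/T_tr = −180 × 325 / 273.1 = -214.2 J/K.
ΔS_total = (-89.19) + (-214.2) = -303 J/K.

ΔS = -303 J/K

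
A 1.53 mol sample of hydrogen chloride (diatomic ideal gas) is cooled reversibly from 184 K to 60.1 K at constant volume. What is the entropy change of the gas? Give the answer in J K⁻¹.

ΔS = -35.6 J/K

At constant volume, ΔS = nC_V ln(T₂/T₁) with C_V = 5R/2 = 20.79 J mol⁻¹ K⁻¹.
ΔS = 1.53 × 20.79 × ln(60.1/184) = -35.6 J/K.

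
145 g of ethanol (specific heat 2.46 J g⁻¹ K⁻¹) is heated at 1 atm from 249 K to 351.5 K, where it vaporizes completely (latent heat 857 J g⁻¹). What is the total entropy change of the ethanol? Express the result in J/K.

Warming step: ΔS₁ = m c ln(T_tr/T_i) = 145 × 2.46 × ln(351.5/249) = 122.975 J/K.
Phase change: ΔS₂ = +mL/T_tr = 145 × 857 / 351.5 = 353.528 J/K.
ΔS_total = (122.975) + (353.528) = 477 J/K.

ΔS = 477 J/K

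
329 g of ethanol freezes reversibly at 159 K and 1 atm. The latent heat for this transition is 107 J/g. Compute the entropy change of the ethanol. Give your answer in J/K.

Heat released by the substance: Q = −mL = −329 × 107 = −35203 J.
At constant T, ΔS = Q_rev/T = −35203 / 159 = -221 J/K.

ΔS = -221 J/K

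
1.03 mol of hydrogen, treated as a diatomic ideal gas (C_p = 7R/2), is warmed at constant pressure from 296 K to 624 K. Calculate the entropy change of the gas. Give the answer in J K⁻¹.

At constant pressure, ΔS = nC_p ln(T₂/T₁) with C_p = 7R/2 = 29.1 J mol⁻¹ K⁻¹.
ΔS = 1.03 × 29.1 × ln(624/296) = 22.4 J/K.

ΔS = 22.4 J/K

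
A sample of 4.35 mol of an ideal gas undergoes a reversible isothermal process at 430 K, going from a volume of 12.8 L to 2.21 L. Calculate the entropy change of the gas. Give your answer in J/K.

For an isothermal ideal gas ΔS_gas = nR ln(V₂/V₁) = 4.35 × 8.314 × ln(2.21/12.8) = -63.5 J/K.

ΔS_gas = -63.5 J/K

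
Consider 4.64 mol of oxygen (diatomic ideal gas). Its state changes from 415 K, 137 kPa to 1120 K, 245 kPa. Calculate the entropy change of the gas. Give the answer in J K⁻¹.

ΔS = 112 J/K

ΔS = nC_p ln(T₂/T₁) − nR ln(P₂/P₁), with C_p = 7R/2 = 29.1 J mol⁻¹ K⁻¹ for a diatomic ideal gas.
ΔS = 4.64 × [29.1 × ln(1120/415) − 8.314 × ln(245/137)] = 112 J/K.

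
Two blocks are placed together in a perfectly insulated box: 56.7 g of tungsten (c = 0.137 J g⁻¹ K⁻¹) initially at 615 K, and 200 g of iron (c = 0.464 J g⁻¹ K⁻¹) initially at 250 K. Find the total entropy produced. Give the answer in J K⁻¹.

Energy balance: T_f = (m₁c₁T₁ + m₂c₂T₂)/(m₁c₁ + m₂c₂) = 278.19 K.
ΔS₁ = m₁c₁ ln(T_f/T₁) = 7.7679 × ln(278.19/615) = -6.162 J/K.
ΔS₂ = m₂c₂ ln(T_f/T₂) = 92.8 × ln(278.19/250) = 9.916 J/K.
ΔS_total = -6.162 + 9.916 = 3.75 J/K.

ΔS_total = 3.75 J/K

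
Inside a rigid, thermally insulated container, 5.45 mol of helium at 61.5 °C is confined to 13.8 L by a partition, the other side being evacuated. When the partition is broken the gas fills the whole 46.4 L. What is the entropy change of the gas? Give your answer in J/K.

For an ideal gas in free expansion Q = 0 and W = 0, so T is unchanged.
Entropy is a state function; using a reversible isothermal path, ΔS_gas = nR ln(V₂/V₁) = 5.45 × 8.314 × ln(46.4/13.8) = 54.9 J/K.

ΔS_gas = 54.9 J/K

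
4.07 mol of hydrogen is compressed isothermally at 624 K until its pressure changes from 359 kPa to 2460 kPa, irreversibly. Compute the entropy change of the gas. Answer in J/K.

Entropy is a state function, so ΔS_gas depends only on the end states.
For an isothermal ideal gas ΔS_gas = nR ln(P₁/P₂) = 4.07 × 8.314 × ln(359/2460) = -65.1 J/K.

ΔS_gas = -65.1 J/K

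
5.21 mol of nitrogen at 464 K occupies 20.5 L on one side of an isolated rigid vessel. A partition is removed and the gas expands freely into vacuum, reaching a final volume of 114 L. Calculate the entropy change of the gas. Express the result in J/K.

No heat is exchanged and no work is done, so the ideal-gas temperature stays constant.
Entropy is a state function; using a reversible isothermal path, ΔS_gas = nR ln(V₂/V₁) = 5.21 × 8.314 × ln(114/20.5) = 74.3 J/K.

ΔS_gas = 74.3 J/K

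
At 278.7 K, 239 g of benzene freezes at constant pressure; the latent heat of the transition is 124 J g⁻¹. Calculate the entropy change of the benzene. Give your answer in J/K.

ΔS = -106 J/K

Heat released by the substance: Q = −mL = −239 × 124 = −29636 J.
At constant T, ΔS = Q_rev/T = −29636 / 278.7 = -106 J/K.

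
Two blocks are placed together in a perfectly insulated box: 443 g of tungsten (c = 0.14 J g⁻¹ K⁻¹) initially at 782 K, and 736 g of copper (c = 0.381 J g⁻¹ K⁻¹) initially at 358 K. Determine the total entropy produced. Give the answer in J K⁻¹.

Energy balance: T_f = (m₁c₁T₁ + m₂c₂T₂)/(m₁c₁ + m₂c₂) = 434.79 K.
ΔS₁ = m₁c₁ ln(T_f/T₁) = 62.02 × ln(434.79/782) = -36.4 J/K.
ΔS₂ = m₂c₂ ln(T_f/T₂) = 280.416 × ln(434.79/358) = 54.49 J/K.
ΔS_total = -36.4 + 54.49 = 18.1 J/K.

ΔS_total = 18.1 J/K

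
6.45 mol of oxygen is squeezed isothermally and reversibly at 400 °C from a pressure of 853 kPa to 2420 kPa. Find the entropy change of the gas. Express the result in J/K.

For an isothermal ideal gas ΔS_gas = nR ln(P₁/P₂) = 6.45 × 8.314 × ln(853/2420) = -55.9 J/K.

ΔS_gas = -55.9 J/K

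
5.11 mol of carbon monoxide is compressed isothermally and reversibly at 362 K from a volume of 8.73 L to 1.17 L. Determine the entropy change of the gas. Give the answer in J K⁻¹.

For an isothermal ideal gas ΔS_gas = nR ln(V₂/V₁) = 5.11 × 8.314 × ln(1.17/8.73) = -85.4 J/K.

ΔS_gas = -85.4 J/K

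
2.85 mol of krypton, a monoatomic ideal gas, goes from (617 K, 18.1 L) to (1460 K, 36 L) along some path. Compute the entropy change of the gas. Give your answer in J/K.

Entropy is a state function: ΔS = nC_V ln(T₂/T₁) + nR ln(V₂/V₁), with C_V = 3R/2 = 12.47 J mol⁻¹ K⁻¹ for a monoatomic ideal gas.
ΔS = 2.85 × [12.47 × ln(1460/617) + 8.314 × ln(36/18.1)] = 46.9 J/K.

ΔS = 46.9 J/K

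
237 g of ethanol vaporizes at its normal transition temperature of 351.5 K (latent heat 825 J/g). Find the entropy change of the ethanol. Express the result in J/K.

Heat absorbed by the substance: Q = mL = 237 × 825 = 195525 J.
At constant T, ΔS = Q_rev/T = 195525 / 351.5 = 556 J/K.

ΔS = 556 J/K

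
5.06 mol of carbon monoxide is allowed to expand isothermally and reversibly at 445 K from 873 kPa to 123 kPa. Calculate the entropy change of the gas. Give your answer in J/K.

For an isothermal ideal gas ΔS_gas = nR ln(P₁/P₂) = 5.06 × 8.314 × ln(873/123) = 82.4 J/K.

ΔS_gas = 82.4 J/K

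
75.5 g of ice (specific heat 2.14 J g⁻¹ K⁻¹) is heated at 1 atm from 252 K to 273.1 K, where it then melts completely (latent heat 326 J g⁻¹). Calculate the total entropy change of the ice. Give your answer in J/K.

Warming step: ΔS₁ = m c ln(T_tr/T_i) = 75.5 × 2.14 × ln(273.1/252) = 12.99 J/K.
Phase change: ΔS₂ = +mL/T_tr = 75.5 × 326 / 273.1 = 90.12 J/K.
ΔS_total = (12.99) + (90.12) = 103 J/K.

ΔS = 103 J/K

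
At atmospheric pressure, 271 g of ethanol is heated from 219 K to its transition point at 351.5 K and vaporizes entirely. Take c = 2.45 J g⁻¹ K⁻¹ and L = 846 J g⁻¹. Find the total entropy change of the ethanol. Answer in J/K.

ΔS = 966 J/K

Warming step: ΔS₁ = m c ln(T_tr/T_i) = 271 × 2.45 × ln(351.5/219) = 314.1 J/K.
Phase change: ΔS₂ = +mL/T_tr = 271 × 846 / 351.5 = 652.3 J/K.
ΔS_total = (314.1) + (652.3) = 966 J/K.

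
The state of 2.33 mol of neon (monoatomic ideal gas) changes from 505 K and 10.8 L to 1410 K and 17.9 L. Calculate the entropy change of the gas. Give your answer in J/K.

Entropy is a state function: ΔS = nC_V ln(T₂/T₁) + nR ln(V₂/V₁), with C_V = 3R/2 = 12.47 J mol⁻¹ K⁻¹ for a monoatomic ideal gas.
ΔS = 2.33 × [12.47 × ln(1410/505) + 8.314 × ln(17.9/10.8)] = 39.6 J/K.

ΔS = 39.6 J/K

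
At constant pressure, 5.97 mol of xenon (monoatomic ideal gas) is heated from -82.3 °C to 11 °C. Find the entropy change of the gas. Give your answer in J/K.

ΔS = 49.4 J/K

In kelvin: T₁ = 190.85 K, T₂ = 284.15 K. At constant pressure, ΔS = nC_p ln(T₂/T₁) with C_p = 5R/2 = 20.79 J mol⁻¹ K⁻¹.
ΔS = 5.97 × 20.79 × ln(284.15/190.85) = 49.4 J/K.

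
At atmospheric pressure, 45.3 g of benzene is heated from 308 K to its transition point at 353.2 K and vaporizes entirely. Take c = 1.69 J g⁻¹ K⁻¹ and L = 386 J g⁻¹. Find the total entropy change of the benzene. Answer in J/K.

Warming step: ΔS₁ = m c ln(T_tr/T_i) = 45.3 × 1.69 × ln(353.2/308) = 10.48 J/K.
Phase change: ΔS₂ = +mL/T_tr = 45.3 × 386 / 353.2 = 49.51 J/K.
ΔS_total = (10.48) + (49.51) = 60 J/K.

ΔS = 60 J/K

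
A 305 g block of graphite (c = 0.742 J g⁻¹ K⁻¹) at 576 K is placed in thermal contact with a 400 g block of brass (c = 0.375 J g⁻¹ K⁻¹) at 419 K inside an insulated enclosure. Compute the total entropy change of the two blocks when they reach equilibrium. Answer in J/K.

ΔS_total = 4.45 J/K

Energy balance: T_f = (m₁c₁T₁ + m₂c₂T₂)/(m₁c₁ + m₂c₂) = 513.42 K.
ΔS₁ = m₁c₁ ln(T_f/T₁) = 226.31 × ln(513.42/576) = -26.03 J/K.
ΔS₂ = m₂c₂ ln(T_f/T₂) = 150 × ln(513.42/419) = 30.48 J/K.
ΔS_total = -26.03 + 30.48 = 4.45 J/K.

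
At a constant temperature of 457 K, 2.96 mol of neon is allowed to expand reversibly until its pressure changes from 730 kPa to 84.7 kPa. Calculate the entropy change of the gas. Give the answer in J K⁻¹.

For an isothermal ideal gas ΔS_gas = nR ln(P₁/P₂) = 2.96 × 8.314 × ln(730/84.7) = 53 J/K.

ΔS_gas = 53 J/K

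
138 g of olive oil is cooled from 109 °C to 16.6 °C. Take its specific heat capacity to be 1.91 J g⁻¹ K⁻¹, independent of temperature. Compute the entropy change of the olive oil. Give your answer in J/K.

In kelvin: T₁ = 382.15 K, T₂ = 289.75 K. ΔS = ∫dQ_rev/T = m c ln(T₂/T₁) = 138 × 1.91 × ln(289.75/382.15) = -73 J/K.

ΔS = -73 J/K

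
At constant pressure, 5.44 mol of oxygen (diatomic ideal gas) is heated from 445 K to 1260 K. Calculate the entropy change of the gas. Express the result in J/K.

At constant pressure, ΔS = nC_p ln(T₂/T₁) with C_p = 7R/2 = 29.1 J mol⁻¹ K⁻¹.
ΔS = 5.44 × 29.1 × ln(1260/445) = 165 J/K.

ΔS = 165 J/K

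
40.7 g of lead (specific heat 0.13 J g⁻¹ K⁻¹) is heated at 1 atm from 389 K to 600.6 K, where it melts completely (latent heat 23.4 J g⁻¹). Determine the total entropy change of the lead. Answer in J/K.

ΔS = 3.88 J/K

Warming step: ΔS₁ = m c ln(T_tr/T_i) = 40.7 × 0.13 × ln(600.6/389) = 2.298 J/K.
Phase change: ΔS₂ = +mL/T_tr = 40.7 × 23.4 / 600.6 = 1.586 J/K.
ΔS_total = (2.298) + (1.586) = 3.88 J/K.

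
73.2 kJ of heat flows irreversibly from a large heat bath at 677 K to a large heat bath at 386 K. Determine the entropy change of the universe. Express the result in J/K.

ΔS_total = 81.5 J/K

ΔS_hot = −Q/T_H = −73200/677 = -108.1 J/K and ΔS_cold = +Q/T_C = 73200/386 = 189.6 J/K.
ΔS_total = -108.1 + 189.6 = 81.5 J/K, positive as the second law requires.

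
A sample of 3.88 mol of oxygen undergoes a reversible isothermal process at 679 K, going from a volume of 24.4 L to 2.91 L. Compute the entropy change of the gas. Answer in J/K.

ΔS_gas = -68.6 J/K

For an isothermal ideal gas ΔS_gas = nR ln(V₂/V₁) = 3.88 × 8.314 × ln(2.91/24.4) = -68.6 J/K.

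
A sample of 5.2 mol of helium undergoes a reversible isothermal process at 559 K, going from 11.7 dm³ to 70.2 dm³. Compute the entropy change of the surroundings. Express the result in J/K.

For an isothermal ideal gas ΔS_gas = nR ln(V₂/V₁) = 5.2 × 8.314 × ln(70.2/11.7) = 77.5 J/K.
The process is reversible, so ΔS_surr = −ΔS_gas = -77.5 J/K and ΔS_universe = 0.

ΔS_surr = -77.5 J/K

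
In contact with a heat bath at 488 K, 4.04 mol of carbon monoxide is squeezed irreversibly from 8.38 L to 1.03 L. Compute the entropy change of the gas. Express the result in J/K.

Entropy is a state function, so ΔS_gas depends only on the end states.
For an isothermal ideal gas ΔS_gas = nR ln(V₂/V₁) = 4.04 × 8.314 × ln(1.03/8.38) = -70.4 J/K.

ΔS_gas = -70.4 J/K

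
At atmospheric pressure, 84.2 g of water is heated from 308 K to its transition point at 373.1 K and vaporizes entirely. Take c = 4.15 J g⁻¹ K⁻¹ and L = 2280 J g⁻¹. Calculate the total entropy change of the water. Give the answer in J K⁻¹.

ΔS = 582 J/K

Warming step: ΔS₁ = m c ln(T_tr/T_i) = 84.2 × 4.15 × ln(373.1/308) = 67 J/K.
Phase change: ΔS₂ = +mL/T_tr = 84.2 × 2280 / 373.1 = 514.5 J/K.
ΔS_total = (67) + (514.5) = 582 J/K.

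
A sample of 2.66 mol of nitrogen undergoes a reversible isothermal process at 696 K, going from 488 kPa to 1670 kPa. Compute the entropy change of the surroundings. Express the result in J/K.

For an isothermal ideal gas ΔS_gas = nR ln(P₁/P₂) = 2.66 × 8.314 × ln(488/1670) = -27.2 J/K.
The process is reversible, so ΔS_surr = −ΔS_gas = 27.2 J/K and ΔS_universe = 0.

ΔS_surr = 27.2 J/K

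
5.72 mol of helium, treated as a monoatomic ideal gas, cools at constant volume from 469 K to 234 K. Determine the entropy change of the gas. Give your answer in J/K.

ΔS = -49.6 J/K

At constant volume, ΔS = nC_V ln(T₂/T₁) with C_V = 3R/2 = 12.47 J mol⁻¹ K⁻¹.
ΔS = 5.72 × 12.47 × ln(234/469) = -49.6 J/K.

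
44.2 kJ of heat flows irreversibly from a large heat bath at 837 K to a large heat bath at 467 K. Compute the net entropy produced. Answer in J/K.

ΔS_total = 41.8 J/K

ΔS_hot = −Q/T_H = −44200/837 = -52.81 J/K and ΔS_cold = +Q/T_C = 44200/467 = 94.65 J/K.
ΔS_total = -52.81 + 94.65 = 41.8 J/K, positive as the second law requires.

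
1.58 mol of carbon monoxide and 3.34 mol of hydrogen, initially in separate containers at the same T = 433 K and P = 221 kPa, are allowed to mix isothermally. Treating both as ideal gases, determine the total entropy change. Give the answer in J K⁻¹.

Mole fractions: x_A = 1.58/4.92 = 0.321, x_B = 0.679.
ΔS_mix = −R(n_A ln x_A + n_B ln x_B) = −8.314 × (1.58 ln 0.321 + 3.34 ln 0.679) = 25.7 J/K.

ΔS_mix = 25.7 J/K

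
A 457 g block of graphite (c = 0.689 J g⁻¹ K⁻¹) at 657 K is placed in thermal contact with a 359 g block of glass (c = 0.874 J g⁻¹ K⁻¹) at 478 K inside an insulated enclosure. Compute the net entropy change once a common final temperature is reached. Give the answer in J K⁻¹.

Energy balance: T_f = (m₁c₁T₁ + m₂c₂T₂)/(m₁c₁ + m₂c₂) = 567.66 K.
ΔS₁ = m₁c₁ ln(T_f/T₁) = 314.873 × ln(567.66/657) = -46.02 J/K.
ΔS₂ = m₂c₂ ln(T_f/T₂) = 313.766 × ln(567.66/478) = 53.94 J/K.
ΔS_total = -46.02 + 53.94 = 7.92 J/K.

ΔS_total = 7.92 J/K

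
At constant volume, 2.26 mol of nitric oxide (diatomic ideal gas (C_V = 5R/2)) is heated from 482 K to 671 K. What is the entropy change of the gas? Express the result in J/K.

At constant volume, ΔS = nC_V ln(T₂/T₁) with C_V = 5R/2 = 20.79 J mol⁻¹ K⁻¹.
ΔS = 2.26 × 20.79 × ln(671/482) = 15.5 J/K.

ΔS = 15.5 J/K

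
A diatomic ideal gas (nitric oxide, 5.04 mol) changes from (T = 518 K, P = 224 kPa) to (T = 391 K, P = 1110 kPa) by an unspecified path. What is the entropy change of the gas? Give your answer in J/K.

ΔS = nC_p ln(T₂/T₁) − nR ln(P₂/P₁), with C_p = 7R/2 = 29.1 J mol⁻¹ K⁻¹ for a diatomic ideal gas.
ΔS = 5.04 × [29.1 × ln(391/518) − 8.314 × ln(1110/224)] = -108 J/K.

ΔS = -108 J/K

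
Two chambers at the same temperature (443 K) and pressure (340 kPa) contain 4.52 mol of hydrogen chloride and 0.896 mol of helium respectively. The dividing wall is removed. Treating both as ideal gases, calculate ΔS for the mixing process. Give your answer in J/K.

ΔS_mix = 20.2 J/K

Mole fractions: x_A = 4.52/5.42 = 0.835, x_B = 0.165.
ΔS_mix = −R(n_A ln x_A + n_B ln x_B) = −8.314 × (4.52 ln 0.835 + 0.896 ln 0.165) = 20.2 J/K.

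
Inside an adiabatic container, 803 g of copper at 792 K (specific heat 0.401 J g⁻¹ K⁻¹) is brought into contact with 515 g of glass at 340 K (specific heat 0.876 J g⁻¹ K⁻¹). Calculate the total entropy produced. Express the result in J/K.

Energy balance: T_f = (m₁c₁T₁ + m₂c₂T₂)/(m₁c₁ + m₂c₂) = 528.25 K.
ΔS₁ = m₁c₁ ln(T_f/T₁) = 322.003 × ln(528.25/792) = -130.4 J/K.
ΔS₂ = m₂c₂ ln(T_f/T₂) = 451.14 × ln(528.25/340) = 198.8 J/K.
ΔS_total = -130.4 + 198.8 = 68.4 J/K.

ΔS_total = 68.4 J/K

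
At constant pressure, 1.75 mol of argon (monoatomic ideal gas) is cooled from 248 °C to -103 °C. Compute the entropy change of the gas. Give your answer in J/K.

In kelvin: T₁ = 521.15 K, T₂ = 170.15 K. At constant pressure, ΔS = nC_p ln(T₂/T₁) with C_p = 5R/2 = 20.79 J mol⁻¹ K⁻¹.
ΔS = 1.75 × 20.79 × ln(170.15/521.15) = -40.7 J/K.

ΔS = -40.7 J/K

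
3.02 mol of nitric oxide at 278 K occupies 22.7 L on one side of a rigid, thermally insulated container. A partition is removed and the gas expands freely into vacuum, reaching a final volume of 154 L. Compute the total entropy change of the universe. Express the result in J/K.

No heat is exchanged and no work is done, so the ideal-gas temperature stays constant.
Entropy is a state function; using a reversible isothermal path, ΔS_gas = nR ln(V₂/V₁) = 3.02 × 8.314 × ln(154/22.7) = 48.1 J/K.
The insulated surroundings exchange no heat, so ΔS_surr = 0 and ΔS_universe = ΔS_gas.

ΔS_universe = 48.1 J/K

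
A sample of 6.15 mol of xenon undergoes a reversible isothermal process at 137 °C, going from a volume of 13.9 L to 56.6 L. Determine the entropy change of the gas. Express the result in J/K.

ΔS_gas = 71.8 J/K

For an isothermal ideal gas ΔS_gas = nR ln(V₂/V₁) = 6.15 × 8.314 × ln(56.6/13.9) = 71.8 J/K.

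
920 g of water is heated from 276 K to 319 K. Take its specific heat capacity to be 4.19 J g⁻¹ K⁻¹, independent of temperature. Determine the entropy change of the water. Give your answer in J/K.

ΔS = 558 J/K

ΔS = ∫dQ_rev/T = m c ln(T₂/T₁) = 920 × 4.19 × ln(319/276) = 558 J/K.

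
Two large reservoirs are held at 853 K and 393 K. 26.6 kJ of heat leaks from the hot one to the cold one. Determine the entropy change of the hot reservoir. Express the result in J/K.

ΔS_hot = -31.2 J/K

The hot reservoir loses heat Q, so ΔS_hot = −Q/T_H = −26600/853 = -31.2 J/K.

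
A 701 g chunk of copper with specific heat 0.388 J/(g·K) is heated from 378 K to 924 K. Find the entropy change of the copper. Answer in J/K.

ΔS = ∫dQ_rev/T = m c ln(T₂/T₁) = 701 × 0.388 × ln(924/378) = 243 J/K.

ΔS = 243 J/K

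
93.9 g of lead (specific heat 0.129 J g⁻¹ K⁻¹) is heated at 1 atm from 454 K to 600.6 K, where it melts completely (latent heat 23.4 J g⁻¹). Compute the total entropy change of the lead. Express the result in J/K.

ΔS = 7.05 J/K

Warming step: ΔS₁ = m c ln(T_tr/T_i) = 93.9 × 0.129 × ln(600.6/454) = 3.39 J/K.
Phase change: ΔS₂ = +mL/T_tr = 93.9 × 23.4 / 600.6 = 3.658 J/K.
ΔS_total = (3.39) + (3.658) = 7.05 J/K.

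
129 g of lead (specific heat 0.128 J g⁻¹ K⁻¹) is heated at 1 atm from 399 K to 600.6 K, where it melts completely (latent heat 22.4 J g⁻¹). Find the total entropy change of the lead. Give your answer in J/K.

ΔS = 11.6 J/K

Warming step: ΔS₁ = m c ln(T_tr/T_i) = 129 × 0.128 × ln(600.6/399) = 6.753 J/K.
Phase change: ΔS₂ = +mL/T_tr = 129 × 22.4 / 600.6 = 4.811 J/K.
ΔS_total = (6.753) + (4.811) = 11.6 J/K.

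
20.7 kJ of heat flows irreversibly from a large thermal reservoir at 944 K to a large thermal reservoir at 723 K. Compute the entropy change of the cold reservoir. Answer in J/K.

ΔS_cold = 28.6 J/K

The cold reservoir gains heat Q, so ΔS_cold = +Q/T_C = 20700/723 = 28.6 J/K.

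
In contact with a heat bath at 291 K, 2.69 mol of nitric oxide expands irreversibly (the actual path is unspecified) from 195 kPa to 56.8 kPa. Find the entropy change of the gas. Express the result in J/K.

Entropy is a state function, so ΔS_gas depends only on the end states.
For an isothermal ideal gas ΔS_gas = nR ln(P₁/P₂) = 2.69 × 8.314 × ln(195/56.8) = 27.6 J/K.

ΔS_gas = 27.6 J/K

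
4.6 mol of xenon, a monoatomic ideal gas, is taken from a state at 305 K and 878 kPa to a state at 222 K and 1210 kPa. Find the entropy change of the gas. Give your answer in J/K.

ΔS = -42.6 J/K

ΔS = nC_p ln(T₂/T₁) − nR ln(P₂/P₁), with C_p = 5R/2 = 20.79 J mol⁻¹ K⁻¹ for a monoatomic ideal gas.
ΔS = 4.6 × [20.79 × ln(222/305) − 8.314 × ln(1210/878)] = -42.6 J/K.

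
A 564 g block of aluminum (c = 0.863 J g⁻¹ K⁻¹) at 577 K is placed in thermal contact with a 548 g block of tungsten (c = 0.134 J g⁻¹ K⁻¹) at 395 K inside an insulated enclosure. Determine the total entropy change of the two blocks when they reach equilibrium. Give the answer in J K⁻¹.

Energy balance: T_f = (m₁c₁T₁ + m₂c₂T₂)/(m₁c₁ + m₂c₂) = 553.14 K.
ΔS₁ = m₁c₁ ln(T_f/T₁) = 486.732 × ln(553.14/577) = -20.554 J/K.
ΔS₂ = m₂c₂ ln(T_f/T₂) = 73.432 × ln(553.14/395) = 24.727 J/K.
ΔS_total = -20.554 + 24.727 = 4.17 J/K.

ΔS_total = 4.17 J/K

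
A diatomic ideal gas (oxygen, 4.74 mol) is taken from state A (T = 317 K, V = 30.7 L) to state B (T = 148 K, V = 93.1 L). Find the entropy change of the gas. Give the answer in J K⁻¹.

ΔS = -31.3 J/K

Entropy is a state function: ΔS = nC_V ln(T₂/T₁) + nR ln(V₂/V₁), with C_V = 5R/2 = 20.79 J mol⁻¹ K⁻¹ for a diatomic ideal gas.
ΔS = 4.74 × [20.79 × ln(148/317) + 8.314 × ln(93.1/30.7)] = -31.3 J/K.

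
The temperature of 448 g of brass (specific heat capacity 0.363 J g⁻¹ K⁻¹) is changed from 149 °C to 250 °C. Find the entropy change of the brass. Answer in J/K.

ΔS = 34.9 J/K

In kelvin: T₁ = 422.15 K, T₂ = 523.15 K. ΔS = ∫dQ_rev/T = m c ln(T₂/T₁) = 448 × 0.363 × ln(523.15/422.15) = 34.9 J/K.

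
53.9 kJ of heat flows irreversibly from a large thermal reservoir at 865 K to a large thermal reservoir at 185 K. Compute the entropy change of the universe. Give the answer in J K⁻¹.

ΔS_hot = −Q/T_H = −53900/865 = -62.31 J/K and ΔS_cold = +Q/T_C = 53900/185 = 291.4 J/K.
ΔS_total = -62.31 + 291.4 = 229 J/K, positive as the second law requires.

ΔS_total = 229 J/K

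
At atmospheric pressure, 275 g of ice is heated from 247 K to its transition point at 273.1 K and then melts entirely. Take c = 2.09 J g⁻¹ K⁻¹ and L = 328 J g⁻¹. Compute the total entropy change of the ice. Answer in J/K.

Warming step: ΔS₁ = m c ln(T_tr/T_i) = 275 × 2.09 × ln(273.1/247) = 57.73 J/K.
Phase change: ΔS₂ = +mL/T_tr = 275 × 328 / 273.1 = 330.3 J/K.
ΔS_total = (57.73) + (330.3) = 388 J/K.

ΔS = 388 J/K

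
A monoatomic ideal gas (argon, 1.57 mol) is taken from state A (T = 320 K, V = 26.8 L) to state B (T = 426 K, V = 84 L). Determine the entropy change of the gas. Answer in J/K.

ΔS = 20.5 J/K

Entropy is a state function: ΔS = nC_V ln(T₂/T₁) + nR ln(V₂/V₁), with C_V = 3R/2 = 12.47 J mol⁻¹ K⁻¹ for a monoatomic ideal gas.
ΔS = 1.57 × [12.47 × ln(426/320) + 8.314 × ln(84/26.8)] = 20.5 J/K.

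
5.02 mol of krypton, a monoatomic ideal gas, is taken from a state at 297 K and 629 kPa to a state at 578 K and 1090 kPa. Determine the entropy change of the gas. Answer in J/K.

ΔS = 46.5 J/K

ΔS = nC_p ln(T₂/T₁) − nR ln(P₂/P₁), with C_p = 5R/2 = 20.79 J mol⁻¹ K⁻¹ for a monoatomic ideal gas.
ΔS = 5.02 × [20.79 × ln(578/297) − 8.314 × ln(1090/629)] = 46.5 J/K.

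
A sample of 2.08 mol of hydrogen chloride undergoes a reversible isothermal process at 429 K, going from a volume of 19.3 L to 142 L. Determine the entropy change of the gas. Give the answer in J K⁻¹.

For an isothermal ideal gas ΔS_gas = nR ln(V₂/V₁) = 2.08 × 8.314 × ln(142/19.3) = 34.5 J/K.

ΔS_gas = 34.5 J/K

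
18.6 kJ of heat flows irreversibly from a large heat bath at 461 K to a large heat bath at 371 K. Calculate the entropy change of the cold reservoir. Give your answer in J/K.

The cold reservoir gains heat Q, so ΔS_cold = +Q/T_C = 18600/371 = 50.1 J/K.

ΔS_cold = 50.1 J/K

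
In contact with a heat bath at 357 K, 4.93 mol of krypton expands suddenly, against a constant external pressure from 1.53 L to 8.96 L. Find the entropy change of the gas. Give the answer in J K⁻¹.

ΔS_gas = 72.4 J/K

Entropy is a state function, so ΔS_gas depends only on the end states.
For an isothermal ideal gas ΔS_gas = nR ln(V₂/V₁) = 4.93 × 8.314 × ln(8.96/1.53) = 72.4 J/K.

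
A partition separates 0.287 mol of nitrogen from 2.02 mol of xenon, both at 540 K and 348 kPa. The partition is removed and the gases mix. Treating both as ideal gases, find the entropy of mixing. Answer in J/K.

ΔS_mix = 7.2 J/K

Mole fractions: x_A = 0.287/2.31 = 0.124, x_B = 0.876.
ΔS_mix = −R(n_A ln x_A + n_B ln x_B) = −8.314 × (0.287 ln 0.124 + 2.02 ln 0.876) = 7.2 J/K.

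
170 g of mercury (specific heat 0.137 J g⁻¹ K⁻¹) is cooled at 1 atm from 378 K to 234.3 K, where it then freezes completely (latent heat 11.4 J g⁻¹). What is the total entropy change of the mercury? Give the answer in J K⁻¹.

Cooling step: ΔS₁ = m c ln(T_tr/T_i) = 170 × 0.137 × ln(234.3/378) = -11.14 J/K.
Phase change: ΔS₂ = −mL/T_tr = −170 × 11.4 / 234.3 = -8.271 J/K.
ΔS_total = (-11.14) + (-8.271) = -19.4 J/K.

ΔS = -19.4 J/K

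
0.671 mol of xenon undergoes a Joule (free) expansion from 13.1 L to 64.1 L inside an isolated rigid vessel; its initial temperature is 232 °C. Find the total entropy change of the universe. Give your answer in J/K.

For an ideal gas in free expansion Q = 0 and W = 0, so T is unchanged.
Entropy is a state function; using a reversible isothermal path, ΔS_gas = nR ln(V₂/V₁) = 0.671 × 8.314 × ln(64.1/13.1) = 8.86 J/K.
The insulated surroundings exchange no heat, so ΔS_surr = 0 and ΔS_universe = ΔS_gas.

ΔS_universe = 8.86 J/K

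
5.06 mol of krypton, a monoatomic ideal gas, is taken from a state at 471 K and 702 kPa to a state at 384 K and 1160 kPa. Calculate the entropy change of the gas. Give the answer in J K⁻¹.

ΔS = -42.6 J/K

ΔS = nC_p ln(T₂/T₁) − nR ln(P₂/P₁), with C_p = 5R/2 = 20.79 J mol⁻¹ K⁻¹ for a monoatomic ideal gas.
ΔS = 5.06 × [20.79 × ln(384/471) − 8.314 × ln(1160/702)] = -42.6 J/K.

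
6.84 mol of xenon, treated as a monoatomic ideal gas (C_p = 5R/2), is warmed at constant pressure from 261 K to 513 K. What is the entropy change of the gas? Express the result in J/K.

At constant pressure, ΔS = nC_p ln(T₂/T₁) with C_p = 5R/2 = 20.79 J mol⁻¹ K⁻¹.
ΔS = 6.84 × 20.79 × ln(513/261) = 96.1 J/K.

ΔS = 96.1 J/K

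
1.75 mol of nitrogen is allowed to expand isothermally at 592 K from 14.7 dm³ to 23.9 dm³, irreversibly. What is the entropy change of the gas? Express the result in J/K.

Entropy is a state function, so ΔS_gas depends only on the end states.
For an isothermal ideal gas ΔS_gas = nR ln(V₂/V₁) = 1.75 × 8.314 × ln(23.9/14.7) = 7.07 J/K.

ΔS_gas = 7.07 J/K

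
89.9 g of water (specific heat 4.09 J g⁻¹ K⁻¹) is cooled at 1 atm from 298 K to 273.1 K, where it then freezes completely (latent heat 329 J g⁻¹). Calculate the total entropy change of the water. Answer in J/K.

Cooling step: ΔS₁ = m c ln(T_tr/T_i) = 89.9 × 4.09 × ln(273.1/298) = -32.08 J/K.
Phase change: ΔS₂ = −mL/T_tr = −89.9 × 329 / 273.1 = -108.3 J/K.
ΔS_total = (-32.08) + (-108.3) = -140 J/K.

ΔS = -140 J/K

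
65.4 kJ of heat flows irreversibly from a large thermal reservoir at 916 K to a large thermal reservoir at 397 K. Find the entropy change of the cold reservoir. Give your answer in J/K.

The cold reservoir gains heat Q, so ΔS_cold = +Q/T_C = 65400/397 = 165 J/K.

ΔS_cold = 165 J/K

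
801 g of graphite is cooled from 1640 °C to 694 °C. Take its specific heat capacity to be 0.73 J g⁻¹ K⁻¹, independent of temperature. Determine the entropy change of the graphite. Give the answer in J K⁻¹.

ΔS = -399 J/K

In kelvin: T₁ = 1913.15 K, T₂ = 967.15 K. ΔS = ∫dQ_rev/T = m c ln(T₂/T₁) = 801 × 0.73 × ln(967.15/1913.15) = -399 J/K.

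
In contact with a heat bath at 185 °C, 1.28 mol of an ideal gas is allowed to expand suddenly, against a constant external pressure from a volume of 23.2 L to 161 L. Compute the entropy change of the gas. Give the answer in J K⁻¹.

ΔS_gas = 20.6 J/K

Entropy is a state function, so ΔS_gas depends only on the end states.
For an isothermal ideal gas ΔS_gas = nR ln(V₂/V₁) = 1.28 × 8.314 × ln(161/23.2) = 20.6 J/K.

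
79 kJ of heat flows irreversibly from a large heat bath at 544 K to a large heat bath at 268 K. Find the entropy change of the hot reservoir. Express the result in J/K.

The hot reservoir loses heat Q, so ΔS_hot = −Q/T_H = −79000/544 = -145 J/K.

ΔS_hot = -145 J/K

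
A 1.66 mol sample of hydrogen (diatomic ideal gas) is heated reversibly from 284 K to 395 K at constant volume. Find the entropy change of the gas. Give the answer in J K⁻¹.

ΔS = 11.4 J/K

At constant volume, ΔS = nC_V ln(T₂/T₁) with C_V = 5R/2 = 20.79 J mol⁻¹ K⁻¹.
ΔS = 1.66 × 20.79 × ln(395/284) = 11.4 J/K.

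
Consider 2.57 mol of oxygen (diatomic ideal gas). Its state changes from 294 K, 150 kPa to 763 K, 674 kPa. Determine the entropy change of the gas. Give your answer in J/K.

ΔS = 39.2 J/K

ΔS = nC_p ln(T₂/T₁) − nR ln(P₂/P₁), with C_p = 7R/2 = 29.1 J mol⁻¹ K⁻¹ for a diatomic ideal gas.
ΔS = 2.57 × [29.1 × ln(763/294) − 8.314 × ln(674/150)] = 39.2 J/K.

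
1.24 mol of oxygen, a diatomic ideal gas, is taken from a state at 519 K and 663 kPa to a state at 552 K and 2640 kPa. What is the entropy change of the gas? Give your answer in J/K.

ΔS = nC_p ln(T₂/T₁) − nR ln(P₂/P₁), with C_p = 7R/2 = 29.1 J mol⁻¹ K⁻¹ for a diatomic ideal gas.
ΔS = 1.24 × [29.1 × ln(552/519) − 8.314 × ln(2640/663)] = -12 J/K.

ΔS = -12 J/K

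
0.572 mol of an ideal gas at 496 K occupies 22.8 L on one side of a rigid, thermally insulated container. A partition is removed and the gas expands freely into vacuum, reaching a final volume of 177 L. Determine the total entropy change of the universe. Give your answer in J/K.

ΔS_universe = 9.75 J/K

No heat is exchanged and no work is done, so the ideal-gas temperature stays constant.
Entropy is a state function; using a reversible isothermal path, ΔS_gas = nR ln(V₂/V₁) = 0.572 × 8.314 × ln(177/22.8) = 9.75 J/K.
The insulated surroundings exchange no heat, so ΔS_surr = 0 and ΔS_universe = ΔS_gas.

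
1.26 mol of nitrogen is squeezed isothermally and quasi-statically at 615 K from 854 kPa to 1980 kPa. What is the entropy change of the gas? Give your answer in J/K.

For an isothermal ideal gas ΔS_gas = nR ln(P₁/P₂) = 1.26 × 8.314 × ln(854/1980) = -8.81 J/K.

ΔS_gas = -8.81 J/K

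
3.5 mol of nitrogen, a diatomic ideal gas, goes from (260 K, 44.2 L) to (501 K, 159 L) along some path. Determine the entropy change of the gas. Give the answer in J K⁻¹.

Entropy is a state function: ΔS = nC_V ln(T₂/T₁) + nR ln(V₂/V₁), with C_V = 5R/2 = 20.79 J mol⁻¹ K⁻¹ for a diatomic ideal gas.
ΔS = 3.5 × [20.79 × ln(501/260) + 8.314 × ln(159/44.2)] = 85 J/K.

ΔS = 85 J/K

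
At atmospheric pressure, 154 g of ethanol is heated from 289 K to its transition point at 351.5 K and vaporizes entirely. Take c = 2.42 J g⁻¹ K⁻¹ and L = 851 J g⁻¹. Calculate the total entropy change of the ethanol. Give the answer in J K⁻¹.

Warming step: ΔS₁ = m c ln(T_tr/T_i) = 154 × 2.42 × ln(351.5/289) = 72.96 J/K.
Phase change: ΔS₂ = +mL/T_tr = 154 × 851 / 351.5 = 372.8 J/K.
ΔS_total = (72.96) + (372.8) = 446 J/K.

ΔS = 446 J/K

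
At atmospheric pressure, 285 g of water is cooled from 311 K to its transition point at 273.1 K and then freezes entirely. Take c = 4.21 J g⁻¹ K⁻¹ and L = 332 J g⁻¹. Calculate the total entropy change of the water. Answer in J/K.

Cooling step: ΔS₁ = m c ln(T_tr/T_i) = 285 × 4.21 × ln(273.1/311) = -155.9 J/K.
Phase change: ΔS₂ = −mL/T_tr = −285 × 332 / 273.1 = -346.5 J/K.
ΔS_total = (-155.9) + (-346.5) = -502 J/K.

ΔS = -502 J/K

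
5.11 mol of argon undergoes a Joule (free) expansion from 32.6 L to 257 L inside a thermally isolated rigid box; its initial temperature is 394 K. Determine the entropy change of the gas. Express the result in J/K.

For an ideal gas in free expansion Q = 0 and W = 0, so T is unchanged.
Entropy is a state function; using a reversible isothermal path, ΔS_gas = nR ln(V₂/V₁) = 5.11 × 8.314 × ln(257/32.6) = 87.7 J/K.

ΔS_gas = 87.7 J/K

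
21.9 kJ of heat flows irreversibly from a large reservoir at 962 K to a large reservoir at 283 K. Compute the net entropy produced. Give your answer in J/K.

ΔS_total = 54.6 J/K

ΔS_hot = −Q/T_H = −21900/962 = -22.77 J/K and ΔS_cold = +Q/T_C = 21900/283 = 77.39 J/K.
ΔS_total = -22.77 + 77.39 = 54.6 J/K, positive as the second law requires.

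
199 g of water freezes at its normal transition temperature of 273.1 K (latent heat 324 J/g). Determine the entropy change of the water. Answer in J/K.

ΔS = -236 J/K

Heat released by the substance: Q = −mL = −199 × 324 = −64476 J.
At constant T, ΔS = Q_rev/T = −64476 / 273.1 = -236 J/K.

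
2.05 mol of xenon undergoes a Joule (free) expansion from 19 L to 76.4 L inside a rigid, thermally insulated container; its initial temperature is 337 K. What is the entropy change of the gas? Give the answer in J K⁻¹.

For an ideal gas in free expansion Q = 0 and W = 0, so T is unchanged.
Entropy is a state function; using a reversible isothermal path, ΔS_gas = nR ln(V₂/V₁) = 2.05 × 8.314 × ln(76.4/19) = 23.7 J/K.

ΔS_gas = 23.7 J/K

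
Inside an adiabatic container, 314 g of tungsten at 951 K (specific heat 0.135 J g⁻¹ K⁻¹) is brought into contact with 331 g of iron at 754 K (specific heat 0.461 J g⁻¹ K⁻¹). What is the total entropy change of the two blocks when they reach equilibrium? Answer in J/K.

ΔS_total = 0.933 J/K

Energy balance: T_f = (m₁c₁T₁ + m₂c₂T₂)/(m₁c₁ + m₂c₂) = 796.83 K.
ΔS₁ = m₁c₁ ln(T_f/T₁) = 42.39 × ln(796.83/951) = -7.4977 J/K.
ΔS₂ = m₂c₂ ln(T_f/T₂) = 152.591 × ln(796.83/754) = 8.4303 J/K.
ΔS_total = -7.4977 + 8.4303 = 0.933 J/K.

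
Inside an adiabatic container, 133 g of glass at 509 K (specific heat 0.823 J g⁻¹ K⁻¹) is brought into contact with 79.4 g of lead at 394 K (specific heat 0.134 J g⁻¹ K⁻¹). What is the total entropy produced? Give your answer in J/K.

Energy balance: T_f = (m₁c₁T₁ + m₂c₂T₂)/(m₁c₁ + m₂c₂) = 498.81 K.
ΔS₁ = m₁c₁ ln(T_f/T₁) = 109.459 × ln(498.81/509) = -2.213 J/K.
ΔS₂ = m₂c₂ ln(T_f/T₂) = 10.6396 × ln(498.81/394) = 2.51 J/K.
ΔS_total = -2.213 + 2.51 = 0.297 J/K.

ΔS_total = 0.297 J/K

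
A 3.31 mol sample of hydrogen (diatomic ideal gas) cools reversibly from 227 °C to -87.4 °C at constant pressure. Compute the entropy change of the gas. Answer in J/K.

In kelvin: T₁ = 500.15 K, T₂ = 185.75 K. At constant pressure, ΔS = nC_p ln(T₂/T₁) with C_p = 7R/2 = 29.1 J mol⁻¹ K⁻¹.
ΔS = 3.31 × 29.1 × ln(185.75/500.15) = -95.4 J/K.

ΔS = -95.4 J/K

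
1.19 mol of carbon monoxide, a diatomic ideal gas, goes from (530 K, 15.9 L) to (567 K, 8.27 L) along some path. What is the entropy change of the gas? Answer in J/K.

ΔS = -4.8 J/K

Entropy is a state function: ΔS = nC_V ln(T₂/T₁) + nR ln(V₂/V₁), with C_V = 5R/2 = 20.79 J mol⁻¹ K⁻¹ for a diatomic ideal gas.
ΔS = 1.19 × [20.79 × ln(567/530) + 8.314 × ln(8.27/15.9)] = -4.8 J/K.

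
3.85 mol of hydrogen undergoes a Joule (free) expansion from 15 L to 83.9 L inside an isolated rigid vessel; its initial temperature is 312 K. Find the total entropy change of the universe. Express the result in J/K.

ΔS_universe = 55.1 J/K

No heat is exchanged and no work is done, so the ideal-gas temperature stays constant.
Entropy is a state function; using a reversible isothermal path, ΔS_gas = nR ln(V₂/V₁) = 3.85 × 8.314 × ln(83.9/15) = 55.1 J/K.
The insulated surroundings exchange no heat, so ΔS_surr = 0 and ΔS_universe = ΔS_gas.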